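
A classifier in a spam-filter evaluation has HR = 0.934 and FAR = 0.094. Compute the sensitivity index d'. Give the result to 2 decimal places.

d' = 2.82

Φ⁻¹(H) = Φ⁻¹(0.934) = 1.506
Φ⁻¹(FA) = Φ⁻¹(0.094) = -1.317
d' = z(H) − z(FA) = 1.506 − (-1.317) = 2.823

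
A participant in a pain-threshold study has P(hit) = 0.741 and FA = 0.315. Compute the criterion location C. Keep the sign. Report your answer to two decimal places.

C = -0.08

z(H) = 0.646
z(FA) = -0.482
c = −½·[z(H) + z(FA)] = −0.5 × (0.646 + (-0.482)) = -0.082
c < 0: the participant has a liberal response bias.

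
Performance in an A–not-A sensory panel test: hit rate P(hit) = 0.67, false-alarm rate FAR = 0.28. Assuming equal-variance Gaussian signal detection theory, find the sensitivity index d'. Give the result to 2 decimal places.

d' = 1.02

z(H) = z(0.67) = 0.4399
z(FA) = z(0.28) = -0.5828
d' = z(H) − z(FA) = 0.4399 − (-0.5828) = 1.0227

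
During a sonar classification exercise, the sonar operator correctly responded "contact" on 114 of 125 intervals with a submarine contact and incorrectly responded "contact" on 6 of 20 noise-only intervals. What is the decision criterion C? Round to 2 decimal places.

C = -0.41

H = 114/125 = 0.9120
FA = 6/20 = 0.3000
Φ⁻¹(H) = 1.353
Φ⁻¹(FA) = -0.524
c = −½·[z(H) + z(FA)] = −0.5 × (1.353 + (-0.524)) = -0.4145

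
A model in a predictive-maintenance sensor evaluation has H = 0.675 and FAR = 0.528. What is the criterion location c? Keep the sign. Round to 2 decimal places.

Φ⁻¹(H) = 0.4538
Φ⁻¹(FA) = 0.0702
c = −½·[z(H) + z(FA)] = −0.5 × (0.4538 + 0.0702) = -0.2620
c < 0: the model has a liberal response bias.

c = -0.26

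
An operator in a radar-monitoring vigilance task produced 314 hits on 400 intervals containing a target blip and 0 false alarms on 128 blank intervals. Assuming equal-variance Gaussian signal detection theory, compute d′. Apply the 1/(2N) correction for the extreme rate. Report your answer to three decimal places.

d′ = 3.449

The false-alarm rate is 0/128 = 0, so apply the 1/(2N) correction: FA → 1/(2·128) = 0.00391.
z(H) = z(0.78500) = 0.7892
z(FA) = z(0.00391) = -2.6597
d' = 0.7892 − (-2.6597) = 3.4489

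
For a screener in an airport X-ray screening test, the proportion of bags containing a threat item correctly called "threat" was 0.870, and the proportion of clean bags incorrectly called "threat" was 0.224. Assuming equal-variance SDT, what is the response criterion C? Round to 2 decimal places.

C = -0.18

Φ⁻¹(0.870) = 1.126, Φ⁻¹(0.224) = -0.759
c = −½·[z(H) + z(FA)] = −0.5 × (1.126 + (-0.759)) = -0.1835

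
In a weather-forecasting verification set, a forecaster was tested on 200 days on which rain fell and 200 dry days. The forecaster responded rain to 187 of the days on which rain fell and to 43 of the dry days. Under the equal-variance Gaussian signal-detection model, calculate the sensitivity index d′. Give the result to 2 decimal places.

d′ = 2.30

H = 187/200 = 0.9350
FA = 43/200 = 0.2150
Φ⁻¹(H) = 1.5141
Φ⁻¹(FA) = -0.7892
d' = z(H) − z(FA) = 1.5141 − (-0.7892) = 2.3033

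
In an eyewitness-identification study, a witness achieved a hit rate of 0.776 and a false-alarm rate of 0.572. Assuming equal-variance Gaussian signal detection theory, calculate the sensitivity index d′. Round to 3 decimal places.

z(H) = 0.7588
z(FA) = 0.1815
d' = z(H) − z(FA) = 0.7588 − 0.1815 = 0.5773

d′ = 0.577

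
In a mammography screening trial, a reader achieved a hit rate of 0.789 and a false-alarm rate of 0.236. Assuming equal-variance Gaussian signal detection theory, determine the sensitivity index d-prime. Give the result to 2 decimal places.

Φ⁻¹(H) = Φ⁻¹(0.789) = 0.8030
Φ⁻¹(FA) = Φ⁻¹(0.236) = -0.7192
d' = z(H) − z(FA) = 0.8030 − (-0.7192) = 1.5222

d-prime = 1.52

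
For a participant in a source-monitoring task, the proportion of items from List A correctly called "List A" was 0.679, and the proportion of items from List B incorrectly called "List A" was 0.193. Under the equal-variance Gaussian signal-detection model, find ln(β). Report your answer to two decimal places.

z(H) = z(0.679) = 0.465
z(FA) = z(0.193) = -0.867
ln β = −½·[z(H)² − z(FA)²] = −0.5 × (0.216 − 0.752) = 0.268

ln β = 0.27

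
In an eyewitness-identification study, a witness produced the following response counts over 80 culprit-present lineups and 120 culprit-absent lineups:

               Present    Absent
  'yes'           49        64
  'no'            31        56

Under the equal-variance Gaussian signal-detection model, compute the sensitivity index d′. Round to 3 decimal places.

H = 49/80 = 0.6125
FA = 64/120 = 0.5333
Φ⁻¹(0.6125) = 0.2858, Φ⁻¹(0.5333) = 0.0836
d' = z(H) − z(FA) = 0.2858 − 0.0836 = 0.2022

d′ = 0.202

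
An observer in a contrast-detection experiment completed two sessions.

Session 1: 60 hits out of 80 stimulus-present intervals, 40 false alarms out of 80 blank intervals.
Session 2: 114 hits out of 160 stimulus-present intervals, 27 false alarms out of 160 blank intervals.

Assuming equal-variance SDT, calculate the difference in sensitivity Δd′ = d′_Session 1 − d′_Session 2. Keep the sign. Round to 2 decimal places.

Session 1: z(0.7500) = 0.674, z(0.5000) = 0.000, d' = 0.674
Session 2: z(0.7125) = 0.561, z(0.1688) = -0.959, d' = 1.520
Δd' = d'_Session 1 − d'_Session 2 = 0.674 − 1.520 = -0.846
Session 2 has the higher sensitivity.

Δd′ = -0.85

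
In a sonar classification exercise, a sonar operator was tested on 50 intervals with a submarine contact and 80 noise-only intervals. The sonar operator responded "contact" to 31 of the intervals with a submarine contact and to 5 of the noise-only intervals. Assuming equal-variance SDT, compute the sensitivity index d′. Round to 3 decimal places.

H = 31/50 = 0.6200
FA = 5/80 = 0.0625
z(H) = z(0.6200) = 0.3055
z(FA) = z(0.0625) = -1.5341
d' = z(H) − z(FA) = 0.3055 − (-1.5341) = 1.8396

d′ = 1.840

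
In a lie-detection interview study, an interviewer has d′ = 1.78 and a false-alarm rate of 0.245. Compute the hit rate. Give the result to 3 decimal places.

z(false-alarm rate) = z(0.245) = -0.6903
z(H) = z(FA) + d' = -0.6903 + 1.78 = 1.0897
hit rate = Φ(1.0897) = 0.8621

hit rate = 0.862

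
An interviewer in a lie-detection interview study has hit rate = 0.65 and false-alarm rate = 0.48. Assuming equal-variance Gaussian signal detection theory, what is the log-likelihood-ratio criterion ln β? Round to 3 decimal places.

ln β = -0.073

Φ⁻¹(H) = Φ⁻¹(0.65) = 0.3853
Φ⁻¹(FA) = Φ⁻¹(0.48) = -0.0502
ln β = −½·[z(H)² − z(FA)²] = −0.5 × (0.1485 − 0.0025) = -0.0730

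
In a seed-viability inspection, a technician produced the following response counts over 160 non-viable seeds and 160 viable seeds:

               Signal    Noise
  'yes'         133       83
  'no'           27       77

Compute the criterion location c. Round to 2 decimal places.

c = -0.50

H = 133/160 = 0.8313
FA = 83/160 = 0.5188
Φ⁻¹(H) = Φ⁻¹(0.8313) = 0.9593
Φ⁻¹(FA) = Φ⁻¹(0.5188) = 0.0471
c = −½·[z(H) + z(FA)] = −0.5 × (0.9593 + 0.0471) = -0.5032
c < 0: the technician has a liberal response bias.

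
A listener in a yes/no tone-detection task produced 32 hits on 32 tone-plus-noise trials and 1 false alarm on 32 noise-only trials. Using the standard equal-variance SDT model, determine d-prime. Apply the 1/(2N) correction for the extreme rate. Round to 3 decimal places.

The hit rate is 32/32 = 1, so apply the 1/(2N) correction: H → 1 − 1/(2·32) = 0.98438.
z(H) = z(0.98438) = 2.1540
z(FA) = z(0.03125) = -1.8627
d' = 2.1540 − (-1.8627) = 4.0167

d-prime = 4.017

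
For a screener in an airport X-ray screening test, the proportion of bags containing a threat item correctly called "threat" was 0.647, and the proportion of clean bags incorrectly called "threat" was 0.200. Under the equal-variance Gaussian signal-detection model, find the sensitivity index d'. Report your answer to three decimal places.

z(H) = z(0.647) = 0.3772
z(FA) = z(0.200) = -0.8416
d' = z(H) − z(FA) = 0.3772 − (-0.8416) = 1.2188

d' = 1.219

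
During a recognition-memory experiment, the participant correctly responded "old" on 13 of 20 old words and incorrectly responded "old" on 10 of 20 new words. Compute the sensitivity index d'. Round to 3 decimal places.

H = 13/20 = 0.6500
FA = 10/20 = 0.5000
Φ⁻¹(H) = 0.3853
Φ⁻¹(FA) = 0.0000
d' = z(H) − z(FA) = 0.3853 − 0.0000 = 0.3853

d' = 0.385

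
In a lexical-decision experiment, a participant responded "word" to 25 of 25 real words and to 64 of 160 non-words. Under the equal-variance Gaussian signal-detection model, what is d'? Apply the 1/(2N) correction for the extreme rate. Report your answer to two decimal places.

d' = 2.31

The hit rate is 25/25 = 1, so apply the 1/(2N) correction: H → 1 − 1/(2·25) = 0.98000.
z(H) = z(0.98000) = 2.054
z(FA) = z(0.40000) = -0.253
d' = 2.054 − (-0.253) = 2.307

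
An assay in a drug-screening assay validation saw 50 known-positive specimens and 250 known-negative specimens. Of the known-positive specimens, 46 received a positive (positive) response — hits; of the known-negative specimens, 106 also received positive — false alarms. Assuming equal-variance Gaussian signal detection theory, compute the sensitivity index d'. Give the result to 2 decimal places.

d' = 1.60

H = 46/50 = 0.9200
FA = 106/250 = 0.4240
z(H) = z(0.9200) = 1.405
z(FA) = z(0.4240) = -0.192
d' = z(H) − z(FA) = 1.405 − (-0.192) = 1.597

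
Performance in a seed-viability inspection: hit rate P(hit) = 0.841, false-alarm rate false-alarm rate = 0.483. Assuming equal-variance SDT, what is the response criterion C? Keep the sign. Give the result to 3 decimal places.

Φ⁻¹(0.841) = 0.9986, Φ⁻¹(0.483) = -0.0426
c = −½·[z(H) + z(FA)] = −0.5 × (0.9986 + (-0.0426)) = -0.4780

C = -0.478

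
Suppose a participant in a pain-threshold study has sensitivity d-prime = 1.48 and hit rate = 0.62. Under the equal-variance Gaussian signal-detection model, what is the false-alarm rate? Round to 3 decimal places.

z(hit rate) = z(0.62) = 0.3055
z(FA) = z(H) − d' = 0.3055 − 1.48 = -1.1745
false-alarm rate = Φ(-1.1745) = 0.1201

false-alarm rate = 0.120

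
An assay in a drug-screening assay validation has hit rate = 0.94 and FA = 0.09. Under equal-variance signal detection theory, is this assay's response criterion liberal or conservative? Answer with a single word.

z(H) = 1.555, z(FA) = -1.341
c = −½·(z(H) + z(FA)) = -0.107
c < 0 → liberal criterion (biased toward responding “yes”).

liberal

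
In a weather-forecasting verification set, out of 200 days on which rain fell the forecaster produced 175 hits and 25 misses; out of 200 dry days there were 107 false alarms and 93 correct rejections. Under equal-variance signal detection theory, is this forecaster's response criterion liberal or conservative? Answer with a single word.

liberal

z(H) = 1.150, z(FA) = 0.088
c = −½·(z(H) + z(FA)) = -0.619
c < 0 → liberal criterion (biased toward responding “yes”).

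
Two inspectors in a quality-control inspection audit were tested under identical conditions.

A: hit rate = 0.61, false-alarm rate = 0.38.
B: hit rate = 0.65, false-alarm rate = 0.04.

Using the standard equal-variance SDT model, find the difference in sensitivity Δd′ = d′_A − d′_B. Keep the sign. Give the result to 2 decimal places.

Δd′ = -1.55

A: z(0.61) = 0.279, z(0.38) = -0.305, d' = 0.584
B: z(0.65) = 0.385, z(0.04) = -1.751, d' = 2.136
Δd' = d'_A − d'_B = 0.584 − 2.136 = -1.552
B has the higher sensitivity.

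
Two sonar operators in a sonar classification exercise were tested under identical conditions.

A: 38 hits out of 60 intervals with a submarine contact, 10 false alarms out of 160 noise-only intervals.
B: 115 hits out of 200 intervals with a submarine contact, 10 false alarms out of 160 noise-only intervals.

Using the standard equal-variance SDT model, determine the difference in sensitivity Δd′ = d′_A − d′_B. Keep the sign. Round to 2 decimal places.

Δd′ = 0.15

A: z(0.6333) = 0.341, z(0.0625) = -1.534, d' = 1.875
B: z(0.5750) = 0.189, z(0.0625) = -1.534, d' = 1.723
Δd' = d'_A − d'_B = 1.875 − 1.723 = 0.152
A has the higher sensitivity.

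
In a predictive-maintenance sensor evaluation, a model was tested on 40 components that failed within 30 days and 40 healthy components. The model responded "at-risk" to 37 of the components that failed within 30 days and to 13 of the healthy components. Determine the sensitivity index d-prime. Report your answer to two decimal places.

H = 37/40 = 0.9250
FA = 13/40 = 0.3250
z(0.9250) = 1.440, z(0.3250) = -0.454
d' = z(H) − z(FA) = 1.440 − (-0.454) = 1.894

d-prime = 1.89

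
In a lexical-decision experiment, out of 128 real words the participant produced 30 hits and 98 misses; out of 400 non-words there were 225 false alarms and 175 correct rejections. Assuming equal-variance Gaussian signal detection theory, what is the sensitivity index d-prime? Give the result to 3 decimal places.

d-prime = -0.882

H = 30/128 = 0.2344
FA = 225/400 = 0.5625
z(H) = -0.7244
z(FA) = 0.1573
d' = z(H) − z(FA) = -0.7244 − 0.1573 = -0.8817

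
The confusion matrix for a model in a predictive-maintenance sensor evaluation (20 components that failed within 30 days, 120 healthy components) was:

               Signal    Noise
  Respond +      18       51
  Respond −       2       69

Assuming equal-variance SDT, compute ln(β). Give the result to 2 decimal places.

H = 18/20 = 0.9000
FA = 51/120 = 0.4250
z(H) = 1.282
z(FA) = -0.189
ln β = −½·[z(H)² − z(FA)²] = −0.5 × (1.644 − 0.036) = -0.804

ln β = -0.80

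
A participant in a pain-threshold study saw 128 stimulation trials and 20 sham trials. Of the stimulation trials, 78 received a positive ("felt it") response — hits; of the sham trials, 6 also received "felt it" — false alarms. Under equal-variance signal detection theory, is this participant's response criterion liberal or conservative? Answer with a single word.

conservative

z(H) = 0.278, z(FA) = -0.524
c = −½·(z(H) + z(FA)) = 0.123
c > 0 → conservative criterion (biased toward responding “no”).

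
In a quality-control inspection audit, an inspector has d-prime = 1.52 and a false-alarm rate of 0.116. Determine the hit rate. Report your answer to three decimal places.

hit rate = 0.627

z(false-alarm rate) = z(0.116) = -1.1952
z(H) = z(FA) + d' = -1.1952 + 1.52 = 0.3248
hit rate = Φ(0.3248) = 0.6273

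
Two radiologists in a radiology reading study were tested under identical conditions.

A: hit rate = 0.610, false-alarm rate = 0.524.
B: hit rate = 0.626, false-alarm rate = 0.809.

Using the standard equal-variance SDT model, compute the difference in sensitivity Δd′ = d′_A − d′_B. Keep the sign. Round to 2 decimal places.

A: z(0.610) = 0.279, z(0.524) = 0.060, d' = 0.219
B: z(0.626) = 0.321, z(0.809) = 0.874, d' = -0.553
Δd' = d'_A − d'_B = 0.219 − (-0.553) = 0.772
A has the higher sensitivity.

Δd′ = 0.77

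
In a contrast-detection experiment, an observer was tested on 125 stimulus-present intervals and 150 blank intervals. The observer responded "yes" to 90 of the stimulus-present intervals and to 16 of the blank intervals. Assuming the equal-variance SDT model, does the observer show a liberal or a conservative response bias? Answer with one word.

z(H) = 0.583, z(FA) = -1.244
c = −½·(z(H) + z(FA)) = 0.3305
c > 0 → conservative criterion (biased toward responding “no”).

conservative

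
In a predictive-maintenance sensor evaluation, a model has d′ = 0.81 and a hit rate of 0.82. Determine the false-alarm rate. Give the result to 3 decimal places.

false-alarm rate = 0.542

z(hit rate) = z(0.82) = 0.9154
z(FA) = z(H) − d' = 0.9154 − 0.81 = 0.1054
false-alarm rate = Φ(0.1054) = 0.5420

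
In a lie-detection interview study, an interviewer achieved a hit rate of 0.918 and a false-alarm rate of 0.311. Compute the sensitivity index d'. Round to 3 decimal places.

d' = 1.885

z(0.918) = 1.3917, z(0.311) = -0.4930
d' = z(H) − z(FA) = 1.3917 − (-0.4930) = 1.8847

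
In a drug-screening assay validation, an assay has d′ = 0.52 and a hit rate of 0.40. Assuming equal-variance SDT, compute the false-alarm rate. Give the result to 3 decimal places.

z(hit rate) = z(0.40) = -0.2533
z(FA) = z(H) − d' = -0.2533 − 0.52 = -0.7733
false-alarm rate = Φ(-0.7733) = 0.2197

false-alarm rate = 0.220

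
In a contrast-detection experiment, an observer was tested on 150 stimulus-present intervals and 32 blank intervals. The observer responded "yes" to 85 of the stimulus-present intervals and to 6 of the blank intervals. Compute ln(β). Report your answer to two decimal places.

H = 85/150 = 0.5667
FA = 6/32 = 0.1875
z(H) = z(0.5667) = 0.168
z(FA) = z(0.1875) = -0.887
ln β = −½·[z(H)² − z(FA)²] = −0.5 × (0.028 − 0.787) = 0.3795

ln β = 0.38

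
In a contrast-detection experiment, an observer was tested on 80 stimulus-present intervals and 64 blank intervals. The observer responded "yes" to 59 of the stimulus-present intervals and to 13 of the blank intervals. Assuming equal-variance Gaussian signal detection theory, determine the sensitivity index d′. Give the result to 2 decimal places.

d′ = 1.47

H = 59/80 = 0.7375
FA = 13/64 = 0.2031
Φ⁻¹(H) = Φ⁻¹(0.7375) = 0.6357
Φ⁻¹(FA) = Φ⁻¹(0.2031) = -0.8306
d' = z(H) − z(FA) = 0.6357 − (-0.8306) = 1.4663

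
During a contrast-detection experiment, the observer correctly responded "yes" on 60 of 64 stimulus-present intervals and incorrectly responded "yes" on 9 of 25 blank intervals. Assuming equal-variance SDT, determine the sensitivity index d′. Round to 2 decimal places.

d′ = 1.89

H = 60/64 = 0.9375
FA = 9/25 = 0.3600
z(0.9375) = 1.5341, z(0.3600) = -0.3585
d' = z(H) − z(FA) = 1.5341 − (-0.3585) = 1.8926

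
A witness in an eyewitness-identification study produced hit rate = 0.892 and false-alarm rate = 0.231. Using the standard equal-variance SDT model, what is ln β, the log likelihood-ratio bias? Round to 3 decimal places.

z(H) = 1.2372
z(FA) = -0.7356
ln β = −½·[z(H)² − z(FA)²] = −0.5 × (1.5307 − 0.5411) = -0.4948

ln β = -0.495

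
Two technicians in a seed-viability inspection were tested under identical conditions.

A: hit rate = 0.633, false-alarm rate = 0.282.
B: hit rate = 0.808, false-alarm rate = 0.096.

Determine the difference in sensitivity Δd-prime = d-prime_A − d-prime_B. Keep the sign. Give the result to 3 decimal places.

A: z(0.633) = 0.3398, z(0.282) = -0.5769, d' = 0.9167
B: z(0.808) = 0.8705, z(0.096) = -1.3047, d' = 2.1752
Δd' = d'_A − d'_B = 0.9167 − 2.1752 = -1.2585
B has the higher sensitivity.

Δd-prime = -1.259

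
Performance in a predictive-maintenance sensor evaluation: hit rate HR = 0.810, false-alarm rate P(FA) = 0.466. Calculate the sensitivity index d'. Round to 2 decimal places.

z(H) = z(0.810) = 0.878
z(FA) = z(0.466) = -0.085
d' = z(H) − z(FA) = 0.878 − (-0.085) = 0.963

d' = 0.96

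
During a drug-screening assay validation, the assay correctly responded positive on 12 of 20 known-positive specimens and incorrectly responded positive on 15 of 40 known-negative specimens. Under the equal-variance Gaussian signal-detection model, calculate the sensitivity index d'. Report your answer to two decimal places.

H = 12/20 = 0.6000
FA = 15/40 = 0.3750
z(0.6000) = 0.253, z(0.3750) = -0.319
d' = z(H) − z(FA) = 0.253 − (-0.319) = 0.572

d' = 0.57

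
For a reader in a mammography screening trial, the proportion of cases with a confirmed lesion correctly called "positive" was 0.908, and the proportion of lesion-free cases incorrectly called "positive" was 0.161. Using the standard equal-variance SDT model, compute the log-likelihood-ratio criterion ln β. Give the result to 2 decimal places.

z(H) = 1.329
z(FA) = -0.990
ln β = −½·[z(H)² − z(FA)²] = −0.5 × (1.766 − 0.980) = -0.393

ln β = -0.39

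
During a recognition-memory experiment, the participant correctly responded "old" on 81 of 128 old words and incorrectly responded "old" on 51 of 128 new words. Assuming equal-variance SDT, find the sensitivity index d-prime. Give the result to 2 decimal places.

d-prime = 0.60

H = 81/128 = 0.6328
FA = 51/128 = 0.3984
z(H) = 0.3393
z(FA) = -0.2575
d' = z(H) − z(FA) = 0.3393 − (-0.2575) = 0.5968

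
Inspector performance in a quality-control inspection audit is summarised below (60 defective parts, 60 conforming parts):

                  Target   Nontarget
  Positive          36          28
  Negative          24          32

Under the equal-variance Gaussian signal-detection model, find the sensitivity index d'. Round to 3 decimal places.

d' = 0.337

H = 36/60 = 0.6000
FA = 28/60 = 0.4667
z(0.6000) = 0.2533, z(0.4667) = -0.0836
d' = z(H) − z(FA) = 0.2533 − (-0.0836) = 0.3369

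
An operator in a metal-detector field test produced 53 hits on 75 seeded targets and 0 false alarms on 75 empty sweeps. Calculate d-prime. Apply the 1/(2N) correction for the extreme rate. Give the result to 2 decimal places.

d-prime = 3.02

The false-alarm rate is 0/75 = 0, so apply the 1/(2N) correction: FA → 1/(2·75) = 0.00667.
z(H) = z(0.70667) = 0.544
z(FA) = z(0.00667) = -2.475
d' = 0.544 − (-2.475) = 3.019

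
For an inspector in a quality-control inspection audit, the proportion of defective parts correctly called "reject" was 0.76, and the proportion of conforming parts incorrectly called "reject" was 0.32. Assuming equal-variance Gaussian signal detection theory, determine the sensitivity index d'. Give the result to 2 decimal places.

z(H) = 0.7063
z(FA) = -0.4677
d' = z(H) − z(FA) = 0.7063 − (-0.4677) = 1.1740

d' = 1.17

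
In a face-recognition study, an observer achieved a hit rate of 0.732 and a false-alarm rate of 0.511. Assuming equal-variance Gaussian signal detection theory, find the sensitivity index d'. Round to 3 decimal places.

z(H) = z(0.732) = 0.6189
z(FA) = z(0.511) = 0.0276
d' = z(H) − z(FA) = 0.6189 − 0.0276 = 0.5913

d' = 0.591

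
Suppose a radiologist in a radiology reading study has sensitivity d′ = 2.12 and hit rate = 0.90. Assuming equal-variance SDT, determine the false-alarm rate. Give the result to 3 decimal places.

false-alarm rate = 0.201

z(hit rate) = z(0.90) = 1.2816
z(FA) = z(H) − d' = 1.2816 − 2.12 = -0.8384
false-alarm rate = Φ(-0.8384) = 0.2009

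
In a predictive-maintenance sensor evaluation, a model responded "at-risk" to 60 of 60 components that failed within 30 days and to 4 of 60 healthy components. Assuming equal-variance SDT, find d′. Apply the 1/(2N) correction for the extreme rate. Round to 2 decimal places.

The hit rate is 60/60 = 1, so apply the 1/(2N) correction: H → 1 − 1/(2·60) = 0.99167.
z(H) = z(0.99167) = 2.394
z(FA) = z(0.06667) = -1.501
d' = 2.394 − (-1.501) = 3.895

d′ = 3.90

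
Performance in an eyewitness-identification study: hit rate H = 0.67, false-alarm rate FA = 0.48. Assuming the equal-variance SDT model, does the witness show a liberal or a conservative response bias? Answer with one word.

liberal

z(H) = 0.440, z(FA) = -0.050
c = −½·(z(H) + z(FA)) = -0.195
c < 0 → liberal criterion (biased toward responding “yes”).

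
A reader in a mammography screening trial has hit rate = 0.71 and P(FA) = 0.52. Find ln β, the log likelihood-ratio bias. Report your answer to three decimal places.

z(0.71) = 0.5534, z(0.52) = 0.0502
ln β = −½·[z(H)² − z(FA)²] = −0.5 × (0.3063 − 0.0025) = -0.1519

ln β = -0.152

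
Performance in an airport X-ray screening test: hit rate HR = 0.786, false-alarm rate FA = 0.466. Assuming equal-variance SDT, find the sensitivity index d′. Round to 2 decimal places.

d′ = 0.88

Φ⁻¹(H) = Φ⁻¹(0.786) = 0.7926
Φ⁻¹(FA) = Φ⁻¹(0.466) = -0.0853
d' = z(H) − z(FA) = 0.7926 − (-0.0853) = 0.8779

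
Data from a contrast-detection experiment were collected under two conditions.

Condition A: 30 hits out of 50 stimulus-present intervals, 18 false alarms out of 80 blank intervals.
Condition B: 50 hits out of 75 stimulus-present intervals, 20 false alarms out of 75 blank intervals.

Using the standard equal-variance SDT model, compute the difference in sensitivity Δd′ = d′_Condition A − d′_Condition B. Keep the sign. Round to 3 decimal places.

Δd′ = -0.045

Condition A: z(0.6000) = 0.2533, z(0.2250) = -0.7554, d' = 1.0087
Condition B: z(0.6667) = 0.4308, z(0.2667) = -0.6228, d' = 1.0536
Δd' = d'_Condition A − d'_Condition B = 1.0087 − 1.0536 = -0.0449
Condition B has the higher sensitivity.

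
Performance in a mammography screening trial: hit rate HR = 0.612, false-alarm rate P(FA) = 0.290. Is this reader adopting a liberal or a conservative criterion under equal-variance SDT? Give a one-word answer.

conservative

z(H) = 0.285, z(FA) = -0.553
c = −½·(z(H) + z(FA)) = 0.134
c > 0 → conservative criterion (biased toward responding “no”).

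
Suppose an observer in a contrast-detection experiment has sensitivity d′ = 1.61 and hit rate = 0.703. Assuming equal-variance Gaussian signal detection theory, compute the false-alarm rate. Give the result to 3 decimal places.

false-alarm rate = 0.141

z(hit rate) = z(0.703) = 0.5330
z(FA) = z(H) − d' = 0.5330 − 1.61 = -1.0770
false-alarm rate = Φ(-1.0770) = 0.1407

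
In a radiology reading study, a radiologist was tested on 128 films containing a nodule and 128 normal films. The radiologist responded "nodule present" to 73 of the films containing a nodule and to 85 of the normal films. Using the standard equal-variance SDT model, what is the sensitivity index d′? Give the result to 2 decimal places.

H = 73/128 = 0.5703
FA = 85/128 = 0.6641
z(H) = 0.177
z(FA) = 0.424
d' = z(H) − z(FA) = 0.177 − 0.424 = -0.247

d′ = -0.25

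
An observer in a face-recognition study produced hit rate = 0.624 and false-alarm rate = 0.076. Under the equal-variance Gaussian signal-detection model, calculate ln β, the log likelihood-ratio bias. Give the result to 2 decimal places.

z(H) = z(0.624) = 0.316
z(FA) = z(0.076) = -1.433
ln β = −½·[z(H)² − z(FA)²] = −0.5 × (0.100 − 2.053) = 0.9765

ln β = 0.98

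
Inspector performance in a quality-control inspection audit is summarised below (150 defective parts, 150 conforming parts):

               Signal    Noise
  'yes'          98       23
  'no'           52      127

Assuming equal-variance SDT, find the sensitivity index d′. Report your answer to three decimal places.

d′ = 1.417

H = 98/150 = 0.6533
FA = 23/150 = 0.1533
Φ⁻¹(H) = Φ⁻¹(0.6533) = 0.3942
Φ⁻¹(FA) = Φ⁻¹(0.1533) = -1.0224
d' = z(H) − z(FA) = 0.3942 − (-1.0224) = 1.4166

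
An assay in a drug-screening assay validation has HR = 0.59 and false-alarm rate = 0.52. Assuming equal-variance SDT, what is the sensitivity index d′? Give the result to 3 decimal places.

z(H) = 0.2275
z(FA) = 0.0502
d' = z(H) − z(FA) = 0.2275 − 0.0502 = 0.1773

d′ = 0.177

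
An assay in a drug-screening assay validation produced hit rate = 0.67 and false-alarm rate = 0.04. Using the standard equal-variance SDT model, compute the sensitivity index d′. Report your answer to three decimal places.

d′ = 2.191

Φ⁻¹(0.67) = 0.4399, Φ⁻¹(0.04) = -1.7507
d' = z(H) − z(FA) = 0.4399 − (-1.7507) = 2.1906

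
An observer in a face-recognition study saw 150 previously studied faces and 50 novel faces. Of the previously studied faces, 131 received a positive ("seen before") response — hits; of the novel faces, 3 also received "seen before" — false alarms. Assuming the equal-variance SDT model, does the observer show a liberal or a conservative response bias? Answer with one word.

z(H) = 1.142, z(FA) = -1.555
c = −½·(z(H) + z(FA)) = 0.2065
c > 0 → conservative criterion (biased toward responding “no”).

conservative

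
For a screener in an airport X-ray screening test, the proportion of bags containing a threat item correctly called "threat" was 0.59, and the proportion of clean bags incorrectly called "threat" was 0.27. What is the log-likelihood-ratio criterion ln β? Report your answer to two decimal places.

z(H) = z(0.59) = 0.228
z(FA) = z(0.27) = -0.613
ln β = −½·[z(H)² − z(FA)²] = −0.5 × (0.052 − 0.376) = 0.162

ln β = 0.16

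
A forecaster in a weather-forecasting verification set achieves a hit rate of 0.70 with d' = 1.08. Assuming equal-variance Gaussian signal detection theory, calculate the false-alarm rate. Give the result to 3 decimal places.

z(hit rate) = z(0.70) = 0.5244
z(FA) = z(H) − d' = 0.5244 − 1.08 = -0.5556
false-alarm rate = Φ(-0.5556) = 0.2892

false-alarm rate = 0.289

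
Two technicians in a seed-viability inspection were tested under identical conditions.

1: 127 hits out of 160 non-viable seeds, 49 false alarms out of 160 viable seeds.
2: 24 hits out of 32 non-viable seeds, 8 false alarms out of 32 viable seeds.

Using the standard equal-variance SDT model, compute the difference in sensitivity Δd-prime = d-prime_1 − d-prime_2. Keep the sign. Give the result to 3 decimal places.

Δd-prime = -0.023

1: z(0.7937) = 0.8193, z(0.3063) = -0.5064, d' = 1.3257
2: z(0.7500) = 0.6745, z(0.2500) = -0.6745, d' = 1.3490
Δd' = d'_1 − d'_2 = 1.3257 − 1.3490 = -0.0233
2 has the higher sensitivity.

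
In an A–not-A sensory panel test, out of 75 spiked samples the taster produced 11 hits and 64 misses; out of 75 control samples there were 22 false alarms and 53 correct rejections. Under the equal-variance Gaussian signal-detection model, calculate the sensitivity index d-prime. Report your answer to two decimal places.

H = 11/75 = 0.1467
FA = 22/75 = 0.2933
z(0.1467) = -1.051, z(0.2933) = -0.544
d' = z(H) − z(FA) = -1.051 − (-0.544) = -0.507

d-prime = -0.51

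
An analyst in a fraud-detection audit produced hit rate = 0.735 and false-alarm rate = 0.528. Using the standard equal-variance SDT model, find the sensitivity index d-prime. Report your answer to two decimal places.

d-prime = 0.56

Φ⁻¹(0.735) = 0.6280, Φ⁻¹(0.528) = 0.0702
d' = z(H) − z(FA) = 0.6280 − 0.0702 = 0.5578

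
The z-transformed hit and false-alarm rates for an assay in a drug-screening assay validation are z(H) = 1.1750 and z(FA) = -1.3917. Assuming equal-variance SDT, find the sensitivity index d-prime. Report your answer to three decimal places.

d' = z(H) − z(FA) = 1.1750 − (-1.3917) = 2.5667

d-prime = 2.567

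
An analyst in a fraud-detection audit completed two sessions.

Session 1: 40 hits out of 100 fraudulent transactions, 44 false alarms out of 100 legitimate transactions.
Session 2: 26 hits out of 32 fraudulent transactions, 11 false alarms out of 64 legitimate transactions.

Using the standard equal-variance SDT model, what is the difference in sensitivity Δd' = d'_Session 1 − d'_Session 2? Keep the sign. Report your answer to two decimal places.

Session 1: z(0.4000) = -0.253, z(0.4400) = -0.151, d' = -0.102
Session 2: z(0.8125) = 0.887, z(0.1719) = -0.947, d' = 1.834
Δd' = d'_Session 1 − d'_Session 2 = -0.102 − 1.834 = -1.936
Session 2 has the higher sensitivity.

Δd' = -1.94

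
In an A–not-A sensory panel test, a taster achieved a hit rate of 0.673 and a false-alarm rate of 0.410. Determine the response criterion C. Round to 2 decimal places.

C = -0.11

z(H) = 0.448
z(FA) = -0.228
c = −½·[z(H) + z(FA)] = −0.5 × (0.448 + (-0.228)) = -0.110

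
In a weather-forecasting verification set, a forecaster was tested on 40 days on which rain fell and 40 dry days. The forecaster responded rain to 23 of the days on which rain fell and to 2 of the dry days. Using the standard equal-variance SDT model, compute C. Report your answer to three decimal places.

C = 0.728

H = 23/40 = 0.5750
FA = 2/40 = 0.0500
z(0.5750) = 0.1891, z(0.0500) = -1.6449
c = −½·[z(H) + z(FA)] = −0.5 × (0.1891 + (-1.6449)) = 0.7279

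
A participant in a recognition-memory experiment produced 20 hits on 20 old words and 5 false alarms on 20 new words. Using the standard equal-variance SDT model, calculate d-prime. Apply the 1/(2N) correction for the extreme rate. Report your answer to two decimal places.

The hit rate is 20/20 = 1, so apply the 1/(2N) correction: H → 1 − 1/(2·20) = 0.97500.
z(H) = z(0.97500) = 1.960
z(FA) = z(0.25000) = -0.674
d' = 1.960 − (-0.674) = 2.634

d-prime = 2.63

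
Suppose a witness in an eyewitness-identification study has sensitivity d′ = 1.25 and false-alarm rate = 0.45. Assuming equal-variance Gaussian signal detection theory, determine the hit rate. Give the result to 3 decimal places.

hit rate = 0.870

z(false-alarm rate) = z(0.45) = -0.1257
z(H) = z(FA) + d' = -0.1257 + 1.25 = 1.1243
hit rate = Φ(1.1243) = 0.8696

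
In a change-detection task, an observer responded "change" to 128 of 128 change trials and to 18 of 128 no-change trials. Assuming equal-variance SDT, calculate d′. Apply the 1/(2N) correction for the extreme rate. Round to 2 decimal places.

The hit rate is 128/128 = 1, so apply the 1/(2N) correction: H → 1 − 1/(2·128) = 0.99609.
z(H) = z(0.99609) = 2.660
z(FA) = z(0.14062) = -1.078
d' = 2.660 − (-1.078) = 3.738

d′ = 3.74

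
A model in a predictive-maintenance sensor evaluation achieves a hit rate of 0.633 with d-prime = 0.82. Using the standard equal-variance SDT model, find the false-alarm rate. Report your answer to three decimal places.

z(hit rate) = z(0.633) = 0.3398
z(FA) = z(H) − d' = 0.3398 − 0.82 = -0.4802
false-alarm rate = Φ(-0.4802) = 0.3155

false-alarm rate = 0.316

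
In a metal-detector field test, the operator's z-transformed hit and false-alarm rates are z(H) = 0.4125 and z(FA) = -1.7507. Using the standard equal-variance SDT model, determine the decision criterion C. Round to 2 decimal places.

c = −½·[z(H) + z(FA)] = −½·(0.4125 + (-1.7507)) = 0.6691
c > 0: the operator has a conservative response bias.

C = 0.67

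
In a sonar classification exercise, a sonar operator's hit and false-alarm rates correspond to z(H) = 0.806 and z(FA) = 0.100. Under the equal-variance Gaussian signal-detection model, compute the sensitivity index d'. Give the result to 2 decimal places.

d' = z(H) − z(FA) = 0.806 − 0.100 = 0.706

d' = 0.71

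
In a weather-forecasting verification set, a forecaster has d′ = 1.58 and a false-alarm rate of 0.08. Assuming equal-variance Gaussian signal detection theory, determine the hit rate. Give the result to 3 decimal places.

hit rate = 0.569

z(false-alarm rate) = z(0.08) = -1.4051
z(H) = z(FA) + d' = -1.4051 + 1.58 = 0.1749
hit rate = Φ(0.1749) = 0.5694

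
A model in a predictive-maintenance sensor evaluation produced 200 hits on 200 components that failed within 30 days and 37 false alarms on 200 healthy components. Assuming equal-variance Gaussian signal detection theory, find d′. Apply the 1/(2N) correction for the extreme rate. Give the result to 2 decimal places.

The hit rate is 200/200 = 1, so apply the 1/(2N) correction: H → 1 − 1/(2·200) = 0.99750.
z(H) = z(0.99750) = 2.807
z(FA) = z(0.18500) = -0.896
d' = 2.807 − (-0.896) = 3.703

d′ = 3.70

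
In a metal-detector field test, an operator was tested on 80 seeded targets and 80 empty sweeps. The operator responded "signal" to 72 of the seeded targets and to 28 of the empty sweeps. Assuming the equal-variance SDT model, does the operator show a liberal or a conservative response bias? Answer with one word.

liberal

z(H) = 1.282, z(FA) = -0.385
c = −½·(z(H) + z(FA)) = -0.4485
c < 0 → liberal criterion (biased toward responding “yes”).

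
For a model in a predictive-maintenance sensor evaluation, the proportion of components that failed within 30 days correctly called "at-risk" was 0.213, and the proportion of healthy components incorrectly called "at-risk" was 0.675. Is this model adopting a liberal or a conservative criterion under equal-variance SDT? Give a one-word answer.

z(H) = -0.796, z(FA) = 0.454
c = −½·(z(H) + z(FA)) = 0.171
c > 0 → conservative criterion (biased toward responding “no”).

conservative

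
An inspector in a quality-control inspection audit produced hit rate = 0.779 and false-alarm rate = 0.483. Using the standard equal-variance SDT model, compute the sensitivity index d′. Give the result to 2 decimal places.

z(H) = z(0.779) = 0.769
z(FA) = z(0.483) = -0.043
d' = z(H) − z(FA) = 0.769 − (-0.043) = 0.812

d′ = 0.81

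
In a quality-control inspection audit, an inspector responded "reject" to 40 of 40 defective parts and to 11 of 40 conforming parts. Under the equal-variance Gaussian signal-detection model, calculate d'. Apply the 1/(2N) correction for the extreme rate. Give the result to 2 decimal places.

d' = 2.84

The hit rate is 40/40 = 1, so apply the 1/(2N) correction: H → 1 − 1/(2·40) = 0.98750.
z(H) = z(0.98750) = 2.241
z(FA) = z(0.27500) = -0.598
d' = 2.241 − (-0.598) = 2.839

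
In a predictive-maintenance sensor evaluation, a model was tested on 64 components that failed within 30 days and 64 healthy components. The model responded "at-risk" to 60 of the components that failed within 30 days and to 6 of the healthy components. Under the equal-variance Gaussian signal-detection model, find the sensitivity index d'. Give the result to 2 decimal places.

H = 60/64 = 0.9375
FA = 6/64 = 0.0938
z(H) = z(0.9375) = 1.5341
z(FA) = z(0.0938) = -1.3177
d' = z(H) − z(FA) = 1.5341 − (-1.3177) = 2.8518

d' = 2.85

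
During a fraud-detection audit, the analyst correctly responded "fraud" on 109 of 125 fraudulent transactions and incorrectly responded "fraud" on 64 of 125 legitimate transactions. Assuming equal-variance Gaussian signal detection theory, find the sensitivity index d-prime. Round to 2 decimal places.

H = 109/125 = 0.8720
FA = 64/125 = 0.5120
z(H) = z(0.8720) = 1.136
z(FA) = z(0.5120) = 0.030
d' = z(H) − z(FA) = 1.136 − 0.030 = 1.106

d-prime = 1.11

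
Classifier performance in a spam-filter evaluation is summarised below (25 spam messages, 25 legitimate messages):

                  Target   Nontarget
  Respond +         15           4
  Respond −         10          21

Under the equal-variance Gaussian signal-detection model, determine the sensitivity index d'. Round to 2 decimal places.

d' = 1.25

H = 15/25 = 0.6000
FA = 4/25 = 0.1600
Φ⁻¹(H) = 0.2533
Φ⁻¹(FA) = -0.9945
d' = z(H) − z(FA) = 0.2533 − (-0.9945) = 1.2478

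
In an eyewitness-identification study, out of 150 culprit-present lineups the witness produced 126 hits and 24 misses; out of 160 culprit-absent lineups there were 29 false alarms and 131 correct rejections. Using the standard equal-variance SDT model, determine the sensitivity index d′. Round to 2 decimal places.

H = 126/150 = 0.8400
FA = 29/160 = 0.1812
z(H) = z(0.8400) = 0.994
z(FA) = z(0.1812) = -0.911
d' = z(H) − z(FA) = 0.994 − (-0.911) = 1.905

d′ = 1.91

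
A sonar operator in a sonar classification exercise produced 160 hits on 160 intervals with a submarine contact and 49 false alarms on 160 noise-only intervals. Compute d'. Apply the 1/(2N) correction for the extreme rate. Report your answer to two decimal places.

d' = 3.24

The hit rate is 160/160 = 1, so apply the 1/(2N) correction: H → 1 − 1/(2·160) = 0.99687.
z(H) = z(0.99687) = 2.734
z(FA) = z(0.30625) = -0.507
d' = 2.734 − (-0.507) = 3.241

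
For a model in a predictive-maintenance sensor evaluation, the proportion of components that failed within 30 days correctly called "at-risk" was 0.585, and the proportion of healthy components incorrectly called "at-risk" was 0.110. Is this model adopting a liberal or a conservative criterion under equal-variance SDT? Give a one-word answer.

conservative

z(H) = 0.215, z(FA) = -1.227
c = −½·(z(H) + z(FA)) = 0.506
c > 0 → conservative criterion (biased toward responding “no”).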